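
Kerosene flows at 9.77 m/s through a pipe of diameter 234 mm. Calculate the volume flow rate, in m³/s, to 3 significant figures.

Q = 0.420 m³/s

Q = A·v = 0.0430 m² × 9.77 m/s = 0.420 m³/s.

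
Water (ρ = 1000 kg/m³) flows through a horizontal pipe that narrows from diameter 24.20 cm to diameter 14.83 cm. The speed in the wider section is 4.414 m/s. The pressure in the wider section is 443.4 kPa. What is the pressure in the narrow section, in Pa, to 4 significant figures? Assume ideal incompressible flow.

Mass conservation (A₁v₁ = A₂v₂) gives v₂ = 4.414 × 460.0/172.7 = 11.75 m/s.
With no height change, Bernoulli's equation is P₁ + ½ρv₁² = P₂ + ½ρv₂².
P₂ = P₁ − ½ρ(v₂² − v₁²) = 443400 − ½·1000·(11.75² − 4.414²) = 443400 − 59330 = 384100 Pa.

384100 Pa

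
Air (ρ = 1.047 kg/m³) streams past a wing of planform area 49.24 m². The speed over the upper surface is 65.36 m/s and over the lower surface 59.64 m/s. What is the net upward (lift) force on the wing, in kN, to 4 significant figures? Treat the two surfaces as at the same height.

F ≈ 18.43 kN

From P + ½ρv² = const at equal height, P_low − P_up = ½ρ(v_up² − v_low²).
ΔP = ½·1.047·(65.36² − 59.64²) = 374.3 Pa.
Lift = ΔP · A = 374.3 × 49.24 = 18430 N.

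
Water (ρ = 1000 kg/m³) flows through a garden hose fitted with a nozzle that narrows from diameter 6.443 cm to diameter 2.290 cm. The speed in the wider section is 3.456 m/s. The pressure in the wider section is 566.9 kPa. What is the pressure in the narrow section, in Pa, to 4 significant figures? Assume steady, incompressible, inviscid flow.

The volume flow rate is constant, so v₂ = (A₁/A₂)v₁ = (32.60/4.119)·3.456 = 27.36 m/s.
Along the horizontal streamline, P + ½ρv² is constant.
P₂ = P₁ − ½ρ(v₂² − v₁²) = 566900 − ½·1000·(27.36² − 3.456²) = 566900 − 368200 = 198700 Pa.

P₂ ≈ 198700 Pa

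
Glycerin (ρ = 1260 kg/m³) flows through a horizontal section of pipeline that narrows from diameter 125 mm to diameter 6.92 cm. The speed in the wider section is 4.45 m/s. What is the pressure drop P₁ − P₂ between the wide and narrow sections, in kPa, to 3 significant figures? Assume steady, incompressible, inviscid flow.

120 kPa

Mass conservation (A₁v₁ = A₂v₂) gives v₂ = 4.45 × 123/37.6 = 14.5 m/s.
Along the horizontal streamline, P + ½ρv² is constant.
P₁ − P₂ = ½·1260·(14.5² − 4.45²) = ½·1260·191 = 120000 Pa.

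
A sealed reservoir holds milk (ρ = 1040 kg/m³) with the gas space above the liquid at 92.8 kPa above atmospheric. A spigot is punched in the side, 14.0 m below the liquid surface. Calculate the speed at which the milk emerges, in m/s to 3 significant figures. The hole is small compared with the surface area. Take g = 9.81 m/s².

21.3 m/s

Take point 1 at the surface (v₁ ≈ 0) and point 2 at the hole (at atmospheric pressure). Bernoulli: P₁ + ρg h = P_atm + ½ρv₂².
With P₁ − P_atm = 92800 Pa, v₂ = √(2gh + 2ΔP/ρ) = √(2·9.81·14.0 + 2·92800/1040) = 21.3 m/s.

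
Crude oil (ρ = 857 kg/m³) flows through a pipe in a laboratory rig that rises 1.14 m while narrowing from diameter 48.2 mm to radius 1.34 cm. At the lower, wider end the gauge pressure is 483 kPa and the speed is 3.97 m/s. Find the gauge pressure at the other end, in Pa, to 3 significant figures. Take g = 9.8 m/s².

P₂ = 410000 Pa

By continuity, v₂ = v₁·A₁/A₂ = 3.97·(18.2/5.64) = 12.8 m/s.
Bernoulli: P₁ + ½ρv₁² + ρg h₁ = P₂ + ½ρv₂² + ρg h₂, so P₂ = P₁ + ½ρ(v₁² − v₂²) − ρg(h₂ − h₁).
P₂ = 483000 + ½·857·(3.97² − 12.8²) − 857·9.8·(+1.14) = 483000 + (-63900) − (9570) = 410000 Pa.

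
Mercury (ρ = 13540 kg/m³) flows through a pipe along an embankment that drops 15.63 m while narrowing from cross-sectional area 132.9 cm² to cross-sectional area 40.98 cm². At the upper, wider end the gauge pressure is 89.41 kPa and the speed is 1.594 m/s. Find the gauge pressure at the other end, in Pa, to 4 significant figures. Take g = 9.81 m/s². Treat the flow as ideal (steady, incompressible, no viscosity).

P₂ ≈ 2002000 Pa

Continuity gives A₁v₁ = A₂v₂, so v₂ = (132.9 cm²)/(40.98 cm²) × 1.594 m/s = 5.169 m/s.
Energy conservation along the streamline gives P₂ = P₁ − ½ρ(v₂² − v₁²) − ρg(h₂ − h₁).
P₂ = 89410 + ½·13540·(1.594² − 5.169²) − 13540·9.81·(−15.63) = 89410 + (-163700) − (-2076000) = 2002000 Pa.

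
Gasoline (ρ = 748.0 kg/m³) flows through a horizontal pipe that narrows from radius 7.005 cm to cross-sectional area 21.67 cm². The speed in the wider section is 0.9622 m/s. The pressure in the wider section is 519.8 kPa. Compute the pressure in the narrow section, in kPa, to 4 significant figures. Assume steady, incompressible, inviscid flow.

Continuity gives A₁v₁ = A₂v₂, so v₂ = (154.2 cm²)/(21.67 cm²) × 0.9622 m/s = 6.845 m/s.
The pipe is horizontal, so Bernoulli reduces to P₁ + ½ρv₁² = P₂ + ½ρv₂².
P₂ = P₁ − ½ρ(v₂² − v₁²) = 519800 − ½·748.0·(6.845² − 0.9622²) = 519800 − 17180 = 502600 Pa.

P₂ ≈ 502.6 kPa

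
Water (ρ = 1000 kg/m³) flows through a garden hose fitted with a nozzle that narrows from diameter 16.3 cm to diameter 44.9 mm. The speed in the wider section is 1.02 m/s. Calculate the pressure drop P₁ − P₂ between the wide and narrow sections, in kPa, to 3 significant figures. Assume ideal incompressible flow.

ΔP = 89.8 kPa

The volume flow rate is constant, so v₂ = (A₁/A₂)v₁ = (209/15.8)·1.02 = 13.4 m/s.
Along the horizontal streamline, P + ½ρv² is constant.
P₁ − P₂ = ½·1000·(13.4² − 1.02²) = ½·1000·180 = 89800 Pa.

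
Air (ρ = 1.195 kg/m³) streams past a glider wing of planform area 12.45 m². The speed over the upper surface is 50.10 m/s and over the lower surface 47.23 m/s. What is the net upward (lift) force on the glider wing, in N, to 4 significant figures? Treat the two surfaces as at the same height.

2078 N

From P + ½ρv² = const at equal height, P_low − P_up = ½ρ(v_up² − v_low²).
ΔP = ½·1.195·(50.10² − 47.23²) = 166.9 Pa.
Lift = ΔP · A = 166.9 × 12.45 = 2078 N.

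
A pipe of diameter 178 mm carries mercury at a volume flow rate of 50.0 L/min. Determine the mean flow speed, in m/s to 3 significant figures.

Q = 50.0 L/min = 0.000833 m³/s.
v = Q/A = 0.000833 / 0.0249 = 0.0335 m/s.

0.0335 m/s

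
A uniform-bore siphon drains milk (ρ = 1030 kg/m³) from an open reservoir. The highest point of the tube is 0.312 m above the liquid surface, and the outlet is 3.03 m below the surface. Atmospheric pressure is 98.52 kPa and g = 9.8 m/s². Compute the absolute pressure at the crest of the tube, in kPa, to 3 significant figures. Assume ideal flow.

P_top ≈ 64.8 kPa

Bernoulli surface→outlet gives ½v² = g·h_out, so v = √(2·9.8·3.03) = 7.71 m/s.
With constant cross-section the crest speed equals v; applying Bernoulli from the surface up to the crest, P_top = P_atm − ½ρv² − ρg·h_top.
P_top = 98520 − ½·1030·7.71² − 1030·9.8·0.312 = 64800 Pa.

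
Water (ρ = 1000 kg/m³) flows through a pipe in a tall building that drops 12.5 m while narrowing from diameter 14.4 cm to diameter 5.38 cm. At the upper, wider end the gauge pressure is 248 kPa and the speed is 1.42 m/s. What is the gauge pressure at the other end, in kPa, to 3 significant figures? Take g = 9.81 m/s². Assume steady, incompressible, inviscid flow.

P₂ ≈ 320 kPa

Continuity gives A₁v₁ = A₂v₂, so v₂ = (163 cm²)/(22.7 cm²) × 1.42 m/s = 10.2 m/s.
Bernoulli: P₁ + ½ρv₁² + ρg h₁ = P₂ + ½ρv₂² + ρg h₂, so P₂ = P₁ + ½ρ(v₁² − v₂²) − ρg(h₂ − h₁).
P₂ = 248000 + ½·1000·(1.42² − 10.2²) − 1000·9.81·(−12.5) = 248000 + (-50700) − (-123000) = 320000 Pa.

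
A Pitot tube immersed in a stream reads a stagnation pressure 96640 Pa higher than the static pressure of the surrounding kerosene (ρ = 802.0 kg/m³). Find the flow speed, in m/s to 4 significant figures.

Bernoulli between the free stream and the stagnation point: ½ρv² = P_stag − P_static.
v = √(2ΔP/ρ) = √(2·96640/802.0) = 15.52 m/s.

v = 15.52 m/s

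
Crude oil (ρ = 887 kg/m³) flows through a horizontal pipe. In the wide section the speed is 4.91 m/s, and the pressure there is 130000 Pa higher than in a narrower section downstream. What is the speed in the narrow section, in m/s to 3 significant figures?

Horizontal Bernoulli: P₁ + ½ρv₁² = P₂ + ½ρv₂², so v₂² = v₁² + 2(P₁ − P₂)/ρ.
v₂ = √(4.91² + 2·130000/887) = √(24.1 + 293) = 17.8 m/s.

v₂ ≈ 17.8 m/s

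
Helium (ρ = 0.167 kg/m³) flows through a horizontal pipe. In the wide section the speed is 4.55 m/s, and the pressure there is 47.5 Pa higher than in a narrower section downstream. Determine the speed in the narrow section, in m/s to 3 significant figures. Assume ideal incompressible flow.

24.3 m/s

Horizontal Bernoulli: P₁ + ½ρv₁² = P₂ + ½ρv₂², so v₂² = v₁² + 2(P₁ − P₂)/ρ.
v₂ = √(4.55² + 2·47.5/0.167) = √(20.7 + 569) = 24.3 m/s.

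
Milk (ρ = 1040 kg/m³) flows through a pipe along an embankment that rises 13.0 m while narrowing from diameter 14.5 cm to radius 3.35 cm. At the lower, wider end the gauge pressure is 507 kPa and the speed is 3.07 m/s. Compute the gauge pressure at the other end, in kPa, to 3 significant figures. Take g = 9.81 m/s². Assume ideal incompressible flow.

Mass conservation (A₁v₁ = A₂v₂) gives v₂ = 3.07 × 165/35.3 = 14.4 m/s.
Energy conservation along the streamline gives P₂ = P₁ − ½ρ(v₂² − v₁²) − ρg(h₂ − h₁).
P₂ = 507000 + ½·1040·(3.07² − 14.4²) − 1040·9.81·(+13.0) = 507000 + (-103000) − (133000) = 272000 Pa.

P₂ ≈ 272 kPa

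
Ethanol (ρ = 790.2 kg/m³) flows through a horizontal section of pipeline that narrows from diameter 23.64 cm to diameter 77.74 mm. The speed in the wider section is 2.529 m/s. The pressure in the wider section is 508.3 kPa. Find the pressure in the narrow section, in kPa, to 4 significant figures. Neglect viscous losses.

By continuity, v₂ = v₁·A₁/A₂ = 2.529·(438.9/47.47) = 23.39 m/s.
With no height change, Bernoulli's equation is P₁ + ½ρv₁² = P₂ + ½ρv₂².
P₂ = P₁ − ½ρ(v₂² − v₁²) = 508300 − ½·790.2·(23.39² − 2.529²) = 508300 − 213600 = 294700 Pa.

294.7 kPa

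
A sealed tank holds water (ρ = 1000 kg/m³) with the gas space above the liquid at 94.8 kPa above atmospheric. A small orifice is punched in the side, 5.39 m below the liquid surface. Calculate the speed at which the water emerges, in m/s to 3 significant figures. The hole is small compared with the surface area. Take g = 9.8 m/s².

v ≈ 17.2 m/s

Take point 1 at the surface (v₁ ≈ 0) and point 2 at the hole (at atmospheric pressure). Bernoulli: P₁ + ρg h = P_atm + ½ρv₂².
With P₁ − P_atm = 94800 Pa, v₂ = √(2gh + 2ΔP/ρ) = √(2·9.8·5.39 + 2·94800/1000) = 17.2 m/s.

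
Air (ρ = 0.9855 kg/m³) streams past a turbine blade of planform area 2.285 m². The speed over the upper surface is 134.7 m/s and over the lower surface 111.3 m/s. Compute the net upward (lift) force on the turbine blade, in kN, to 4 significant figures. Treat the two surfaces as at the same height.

F ≈ 6.481 kN

The faster flow above has the lower pressure; Bernoulli (same height) gives ΔP = ½ρ(v_up² − v_low²).
ΔP = ½·0.9855·(134.7² − 111.3²) = 2836 Pa.
Lift = ΔP · A = 2836 × 2.285 = 6481 N.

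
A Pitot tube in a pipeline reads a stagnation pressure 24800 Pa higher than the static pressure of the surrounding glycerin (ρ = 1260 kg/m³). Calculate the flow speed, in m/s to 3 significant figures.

v ≈ 6.27 m/s

Bernoulli between the free stream and the stagnation point: ½ρv² = P_stag − P_static.
v = √(2ΔP/ρ) = √(2·24800/1260) = 6.27 m/s.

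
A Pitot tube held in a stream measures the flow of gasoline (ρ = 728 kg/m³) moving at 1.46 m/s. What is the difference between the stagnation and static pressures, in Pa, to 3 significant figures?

776 Pa

The dynamic pressure equals the rise in static pressure at the stagnation point: ΔP = ½ρv².
ΔP = ½·728·1.46² = 776 Pa.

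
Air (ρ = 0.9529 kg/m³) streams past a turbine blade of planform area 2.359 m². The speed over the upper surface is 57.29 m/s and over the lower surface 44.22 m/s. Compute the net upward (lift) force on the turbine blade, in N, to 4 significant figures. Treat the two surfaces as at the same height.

1491 N

With equal heights on the two surfaces, Bernoulli gives P_lower − P_upper = ½ρ(v_upper² − v_lower²).
ΔP = ½·0.9529·(57.29² − 44.22²) = 632.1 Pa.
Lift = ΔP · A = 632.1 × 2.359 = 1491 N.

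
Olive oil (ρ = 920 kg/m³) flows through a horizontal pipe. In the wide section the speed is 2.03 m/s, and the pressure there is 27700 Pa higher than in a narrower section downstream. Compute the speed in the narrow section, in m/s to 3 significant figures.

v₂ ≈ 8.02 m/s

With h₁ = h₂, rearranging Bernoulli gives v₂ = √(v₁² + 2ΔP/ρ).
v₂ = √(2.03² + 2·27700/920) = √(4.12 + 60.2) = 8.02 m/s.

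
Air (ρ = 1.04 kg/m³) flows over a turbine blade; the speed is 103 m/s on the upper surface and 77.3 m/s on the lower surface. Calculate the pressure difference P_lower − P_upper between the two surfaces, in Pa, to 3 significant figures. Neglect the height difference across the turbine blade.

2410 Pa

The pressure is lower where the speed is higher: ΔP = ½ρ(v_up² − v_low²).
ΔP = ½·1.04·(103² − 77.3²) = 2410 Pa.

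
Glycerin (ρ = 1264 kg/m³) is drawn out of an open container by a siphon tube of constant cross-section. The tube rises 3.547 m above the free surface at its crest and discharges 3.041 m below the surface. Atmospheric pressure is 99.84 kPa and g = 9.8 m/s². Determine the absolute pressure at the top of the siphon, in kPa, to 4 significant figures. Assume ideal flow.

The outlet speed comes from Torricelli: v = √(2g·3.041) = 7.720 m/s.
Continuity keeps v the same throughout the tube; from surface to crest, P_atm + 0 = P_top + ½ρv² + ρg·h_top.
P_top = 99840 − ½·1264·7.720² − 1264·9.8·3.547 = 18230 Pa.

P_top ≈ 18.23 kPa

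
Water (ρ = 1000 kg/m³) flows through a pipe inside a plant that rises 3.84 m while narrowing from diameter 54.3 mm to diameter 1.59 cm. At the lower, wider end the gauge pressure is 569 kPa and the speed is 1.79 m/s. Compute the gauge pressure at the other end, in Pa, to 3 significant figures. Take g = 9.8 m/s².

P₂ = 315000 Pa

The volume flow rate is constant, so v₂ = (A₁/A₂)v₁ = (23.2/1.99)·1.79 = 20.9 m/s.
Bernoulli: P₁ + ½ρv₁² + ρg h₁ = P₂ + ½ρv₂² + ρg h₂, so P₂ = P₁ + ½ρ(v₁² − v₂²) − ρg(h₂ − h₁).
P₂ = 569000 + ½·1000·(1.79² − 20.9²) − 1000·9.8·(+3.84) = 569000 + (-216000) − (37600) = 315000 Pa.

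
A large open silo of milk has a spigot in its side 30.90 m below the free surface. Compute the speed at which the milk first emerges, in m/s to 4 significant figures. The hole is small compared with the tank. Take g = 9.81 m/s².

v = 24.62 m/s

With the surface at rest and both surface and jet at atmospheric pressure, Bernoulli gives ρg h = ½ρv², so v = √(2gh) = √(2·9.81·30.90) = 24.62 m/s.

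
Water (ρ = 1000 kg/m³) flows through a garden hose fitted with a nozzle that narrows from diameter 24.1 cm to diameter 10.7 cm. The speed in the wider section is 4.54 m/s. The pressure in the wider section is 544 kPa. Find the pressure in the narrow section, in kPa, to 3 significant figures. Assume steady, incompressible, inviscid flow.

289 kPa

By continuity, v₂ = v₁·A₁/A₂ = 4.54·(456/89.9) = 23.0 m/s.
With no height change, Bernoulli's equation is P₁ + ½ρv₁² = P₂ + ½ρv₂².
P₂ = P₁ − ½ρ(v₂² − v₁²) = 544000 − ½·1000·(23.0² − 4.54²) = 544000 − 255000 = 289000 Pa.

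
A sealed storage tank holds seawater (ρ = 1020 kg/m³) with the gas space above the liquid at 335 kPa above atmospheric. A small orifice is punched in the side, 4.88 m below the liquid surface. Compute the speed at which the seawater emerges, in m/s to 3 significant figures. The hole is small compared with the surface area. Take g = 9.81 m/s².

Take point 1 at the surface (v₁ ≈ 0) and point 2 at the hole (at atmospheric pressure). Bernoulli: P₁ + ρg h = P_atm + ½ρv₂².
With P₁ − P_atm = 335000 Pa, v₂ = √(2gh + 2ΔP/ρ) = √(2·9.81·4.88 + 2·335000/1020) = 27.4 m/s.

v = 27.4 m/s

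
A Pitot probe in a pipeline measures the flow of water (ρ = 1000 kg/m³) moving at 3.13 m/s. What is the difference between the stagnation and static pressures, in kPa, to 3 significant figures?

At the stagnation point the flow is brought to rest, so Bernoulli gives P_stag − P_static = ½ρv².
ΔP = ½·1000·3.13² = 4900 Pa.

ΔP = 4.90 kPa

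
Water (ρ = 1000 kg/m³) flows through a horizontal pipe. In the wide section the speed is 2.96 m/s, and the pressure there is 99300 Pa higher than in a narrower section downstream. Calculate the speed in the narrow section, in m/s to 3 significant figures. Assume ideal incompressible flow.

v₂ = 14.4 m/s

Horizontal Bernoulli: P₁ + ½ρv₁² = P₂ + ½ρv₂², so v₂² = v₁² + 2(P₁ − P₂)/ρ.
v₂ = √(2.96² + 2·99300/1000) = √(8.76 + 199) = 14.4 m/s.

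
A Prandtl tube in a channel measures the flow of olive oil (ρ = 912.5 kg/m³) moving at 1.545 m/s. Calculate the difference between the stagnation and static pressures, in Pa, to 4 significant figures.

The dynamic pressure equals the rise in static pressure at the stagnation point: ΔP = ½ρv².
ΔP = ½·912.5·1.545² = 1089 Pa.

1089 Pa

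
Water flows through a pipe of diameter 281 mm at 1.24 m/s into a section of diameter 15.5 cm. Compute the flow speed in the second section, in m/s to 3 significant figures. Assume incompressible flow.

4.08 m/s

The volume flow rate is constant, so v₂ = (A₁/A₂)v₁ = (620/189)·1.24 = 4.08 m/s.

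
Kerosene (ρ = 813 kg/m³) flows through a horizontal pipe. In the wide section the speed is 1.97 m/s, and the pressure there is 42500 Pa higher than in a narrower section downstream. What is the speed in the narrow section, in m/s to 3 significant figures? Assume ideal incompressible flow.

10.4 m/s

Along the level pipe P + ½ρv² is conserved, hence v₂² = v₁² + 2(P₁ − P₂)/ρ.
v₂ = √(1.97² + 2·42500/813) = √(3.88 + 105) = 10.4 m/s.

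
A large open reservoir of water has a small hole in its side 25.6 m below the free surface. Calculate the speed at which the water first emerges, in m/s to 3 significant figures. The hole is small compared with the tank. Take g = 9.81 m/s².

22.4 m/s

The surface is effectively still and both ends are open, so ½v² = gh and v = √(2·9.81·25.6) = 22.4 m/s.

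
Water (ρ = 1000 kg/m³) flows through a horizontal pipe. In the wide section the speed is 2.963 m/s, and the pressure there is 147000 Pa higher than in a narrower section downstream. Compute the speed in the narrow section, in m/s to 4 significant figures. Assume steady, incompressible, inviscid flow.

Horizontal Bernoulli: P₁ + ½ρv₁² = P₂ + ½ρv₂², so v₂² = v₁² + 2(P₁ − P₂)/ρ.
v₂ = √(2.963² + 2·147000/1000) = √(8.779 + 294.0) = 17.40 m/s.

v₂ ≈ 17.40 m/s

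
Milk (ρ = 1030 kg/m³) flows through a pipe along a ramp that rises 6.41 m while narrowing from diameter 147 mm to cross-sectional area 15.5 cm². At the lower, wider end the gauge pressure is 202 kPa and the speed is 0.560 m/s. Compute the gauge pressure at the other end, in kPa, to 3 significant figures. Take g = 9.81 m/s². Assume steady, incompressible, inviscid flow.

P₂ = 118 kPa

Continuity gives A₁v₁ = A₂v₂, so v₂ = (170 cm²)/(15.5 cm²) × 0.560 m/s = 6.13 m/s.
Energy conservation along the streamline gives P₂ = P₁ − ½ρ(v₂² − v₁²) − ρg(h₂ − h₁).
P₂ = 202000 + ½·1030·(0.560² − 6.13²) − 1030·9.81·(+6.41) = 202000 + (-19200) − (64800) = 118000 Pa.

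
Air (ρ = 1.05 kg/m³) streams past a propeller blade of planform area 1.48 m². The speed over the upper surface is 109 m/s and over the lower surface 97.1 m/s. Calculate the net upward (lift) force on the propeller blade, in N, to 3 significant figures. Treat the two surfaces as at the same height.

With equal heights on the two surfaces, Bernoulli gives P_lower − P_upper = ½ρ(v_upper² − v_lower²).
ΔP = ½·1.05·(109² − 97.1²) = 1290 Pa.
Lift = ΔP · A = 1290 × 1.48 = 1910 N.

F ≈ 1910 N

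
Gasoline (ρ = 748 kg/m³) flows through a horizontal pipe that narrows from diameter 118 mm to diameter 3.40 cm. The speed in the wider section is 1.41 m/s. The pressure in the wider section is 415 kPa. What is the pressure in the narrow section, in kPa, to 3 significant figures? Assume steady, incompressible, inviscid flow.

308 kPa

By continuity, v₂ = v₁·A₁/A₂ = 1.41·(109/9.08) = 17.0 m/s.
Bernoulli (h₁ = h₂): P₁ − P₂ = ½ρ(v₂² − v₁²).
P₂ = P₁ − ½ρ(v₂² − v₁²) = 415000 − ½·748·(17.0² − 1.41²) = 415000 − 107000 = 308000 Pa.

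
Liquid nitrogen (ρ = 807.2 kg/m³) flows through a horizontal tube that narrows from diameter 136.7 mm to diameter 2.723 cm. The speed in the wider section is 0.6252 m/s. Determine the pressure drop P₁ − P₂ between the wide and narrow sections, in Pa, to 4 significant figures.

Continuity gives A₁v₁ = A₂v₂, so v₂ = (146.8 cm²)/(5.824 cm²) × 0.6252 m/s = 15.76 m/s.
Bernoulli (h₁ = h₂): P₁ − P₂ = ½ρ(v₂² − v₁²).
P₁ − P₂ = ½·807.2·(15.76² − 0.6252²) = ½·807.2·247.9 = 100000 Pa.

ΔP ≈ 100000 Pa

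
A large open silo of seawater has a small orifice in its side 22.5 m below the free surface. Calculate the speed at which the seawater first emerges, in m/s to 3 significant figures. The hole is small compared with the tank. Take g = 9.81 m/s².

v ≈ 21.0 m/s

Bernoulli from surface to hole (P equal, v_surface ≈ 0): v = √(2gh) = √(2×9.81×22.5) = 21.0 m/s.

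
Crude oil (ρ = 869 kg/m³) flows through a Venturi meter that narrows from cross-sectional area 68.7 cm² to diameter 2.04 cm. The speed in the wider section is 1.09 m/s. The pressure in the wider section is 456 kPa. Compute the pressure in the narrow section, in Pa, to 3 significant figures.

The volume flow rate is constant, so v₂ = (A₁/A₂)v₁ = (68.7/3.27)·1.09 = 22.9 m/s.
With no height change, Bernoulli's equation is P₁ + ½ρv₁² = P₂ + ½ρv₂².
P₂ = P₁ − ½ρ(v₂² − v₁²) = 456000 − ½·869·(22.9² − 1.09²) = 456000 − 228000 = 228000 Pa.

P₂ ≈ 228000 Pa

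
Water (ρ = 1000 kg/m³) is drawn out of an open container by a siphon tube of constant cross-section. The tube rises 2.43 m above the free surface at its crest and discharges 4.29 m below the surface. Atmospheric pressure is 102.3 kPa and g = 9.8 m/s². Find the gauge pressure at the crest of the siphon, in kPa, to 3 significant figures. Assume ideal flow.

Bernoulli surface→outlet gives ½v² = g·h_out, so v = √(2·9.8·4.29) = 9.17 m/s.
The bore is uniform, so the speed at the crest is the same v. Bernoulli surface→crest: P_atm = P_top + ½ρv² + ρg·h_top.
P_top = 102300 − ½·1000·9.17² − 1000·9.8·2.43 = 36400 Pa. So P_gauge = P_top − P_atm = -65900 Pa.

-65.9 kPa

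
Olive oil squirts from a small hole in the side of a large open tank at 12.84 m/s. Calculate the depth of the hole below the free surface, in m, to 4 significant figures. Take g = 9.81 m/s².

h = 8.403 m

For a small hole in a large open tank, ½v² = gh, giving h = v²/(2g).
h = 12.84²/(2·9.81) = 164.9/19.62 = 8.403 m.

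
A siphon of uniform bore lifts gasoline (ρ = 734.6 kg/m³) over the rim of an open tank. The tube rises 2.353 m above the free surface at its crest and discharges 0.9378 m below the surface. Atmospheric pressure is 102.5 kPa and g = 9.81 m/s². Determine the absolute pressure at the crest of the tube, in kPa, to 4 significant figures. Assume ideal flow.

The outlet speed comes from Torricelli: v = √(2g·0.9378) = 4.289 m/s.
Continuity keeps v the same throughout the tube; from surface to crest, P_atm + 0 = P_top + ½ρv² + ρg·h_top.
P_top = 102500 − ½·734.6·4.289² − 734.6·9.81·2.353 = 78790 Pa.

P_top = 78.79 kPa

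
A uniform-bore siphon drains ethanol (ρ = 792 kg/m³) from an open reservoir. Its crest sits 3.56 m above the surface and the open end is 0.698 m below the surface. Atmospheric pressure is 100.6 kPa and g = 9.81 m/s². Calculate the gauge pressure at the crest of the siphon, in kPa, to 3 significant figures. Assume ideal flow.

P_gauge = -33.1 kPa

From the surface to the outlet (both open to atmosphere, surface at rest): v = √(2g·h_out) = √(2·9.81·0.698) = 3.70 m/s.
Continuity keeps v the same throughout the tube; from surface to crest, P_atm + 0 = P_top + ½ρv² + ρg·h_top.
P_top = 100600 − ½·792·3.70² − 792·9.81·3.56 = 67500 Pa. So P_gauge = P_top − P_atm = -33100 Pa.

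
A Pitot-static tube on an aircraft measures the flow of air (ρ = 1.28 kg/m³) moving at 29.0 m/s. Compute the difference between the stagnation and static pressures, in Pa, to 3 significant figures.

At the stagnation point the flow is brought to rest, so Bernoulli gives P_stag − P_static = ½ρv².
ΔP = ½·1.28·29.0² = 538 Pa.

ΔP ≈ 538 Pa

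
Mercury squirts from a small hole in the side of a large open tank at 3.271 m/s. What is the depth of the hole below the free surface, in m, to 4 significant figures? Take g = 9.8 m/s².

h = 0.5459 m

For a small hole in a large open tank, ½v² = gh, giving h = v²/(2g).
h = 3.271²/(2·9.8) = 10.70/19.60 = 0.5459 m.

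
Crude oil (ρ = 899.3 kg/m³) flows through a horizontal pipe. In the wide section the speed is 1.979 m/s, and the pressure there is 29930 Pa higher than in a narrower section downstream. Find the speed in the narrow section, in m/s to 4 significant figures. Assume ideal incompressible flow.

v₂ = 8.395 m/s

With h₁ = h₂, rearranging Bernoulli gives v₂ = √(v₁² + 2ΔP/ρ).
v₂ = √(1.979² + 2·29930/899.3) = √(3.916 + 66.56) = 8.395 m/s.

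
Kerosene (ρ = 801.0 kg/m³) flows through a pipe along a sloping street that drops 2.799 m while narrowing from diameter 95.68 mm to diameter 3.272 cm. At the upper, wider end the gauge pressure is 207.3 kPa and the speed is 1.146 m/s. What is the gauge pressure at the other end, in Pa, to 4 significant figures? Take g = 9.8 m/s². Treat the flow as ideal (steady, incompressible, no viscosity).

P₂ = 191300 Pa

By continuity, v₂ = v₁·A₁/A₂ = 1.146·(71.90/8.408) = 9.799 m/s.
Bernoulli: P₁ + ½ρv₁² + ρg h₁ = P₂ + ½ρv₂² + ρg h₂, so P₂ = P₁ + ½ρ(v₁² − v₂²) − ρg(h₂ − h₁).
P₂ = 207300 + ½·801.0·(1.146² − 9.799²) − 801.0·9.8·(−2.799) = 207300 + (-37930) − (-21970) = 191300 Pa.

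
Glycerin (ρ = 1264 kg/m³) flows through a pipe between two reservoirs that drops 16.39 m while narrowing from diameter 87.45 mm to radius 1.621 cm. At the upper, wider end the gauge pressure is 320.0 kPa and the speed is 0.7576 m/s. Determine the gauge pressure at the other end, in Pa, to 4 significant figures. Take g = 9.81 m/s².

P₂ = 504400 Pa

By continuity, v₂ = v₁·A₁/A₂ = 0.7576·(60.06/8.255) = 5.512 m/s.
Bernoulli: P₁ + ½ρv₁² + ρg h₁ = P₂ + ½ρv₂² + ρg h₂, so P₂ = P₁ + ½ρ(v₁² − v₂²) − ρg(h₂ − h₁).
P₂ = 320000 + ½·1264·(0.7576² − 5.512²) − 1264·9.81·(−16.39) = 320000 + (-18840) − (-203200) = 504400 Pa.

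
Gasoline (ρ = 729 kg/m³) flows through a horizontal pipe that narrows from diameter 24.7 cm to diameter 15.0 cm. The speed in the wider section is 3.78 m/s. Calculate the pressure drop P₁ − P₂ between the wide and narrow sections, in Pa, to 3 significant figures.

ΔP ≈ 33100 Pa

Continuity gives A₁v₁ = A₂v₂, so v₂ = (479 cm²)/(177 cm²) × 3.78 m/s = 10.2 m/s.
Bernoulli (h₁ = h₂): P₁ − P₂ = ½ρ(v₂² − v₁²).
P₁ − P₂ = ½·729·(10.2² − 3.78²) = ½·729·90.8 = 33100 Pa.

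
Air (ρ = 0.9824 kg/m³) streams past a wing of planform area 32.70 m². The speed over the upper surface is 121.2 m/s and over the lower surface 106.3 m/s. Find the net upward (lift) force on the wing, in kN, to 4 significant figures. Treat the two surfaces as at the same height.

F ≈ 54.45 kN

With equal heights on the two surfaces, Bernoulli gives P_lower − P_upper = ½ρ(v_upper² − v_lower²).
ΔP = ½·0.9824·(121.2² − 106.3²) = 1665 Pa.
Lift = ΔP · A = 1665 × 32.70 = 54450 N.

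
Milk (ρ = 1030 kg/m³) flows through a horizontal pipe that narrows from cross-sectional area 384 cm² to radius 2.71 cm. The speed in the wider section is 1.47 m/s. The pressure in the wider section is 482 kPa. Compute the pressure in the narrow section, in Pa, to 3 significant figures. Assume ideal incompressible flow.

Continuity gives A₁v₁ = A₂v₂, so v₂ = (384 cm²)/(23.1 cm²) × 1.47 m/s = 24.5 m/s.
With no height change, Bernoulli's equation is P₁ + ½ρv₁² = P₂ + ½ρv₂².
P₂ = P₁ − ½ρ(v₂² − v₁²) = 482000 − ½·1030·(24.5² − 1.47²) = 482000 − 307000 = 175000 Pa.

P₂ = 175000 Pa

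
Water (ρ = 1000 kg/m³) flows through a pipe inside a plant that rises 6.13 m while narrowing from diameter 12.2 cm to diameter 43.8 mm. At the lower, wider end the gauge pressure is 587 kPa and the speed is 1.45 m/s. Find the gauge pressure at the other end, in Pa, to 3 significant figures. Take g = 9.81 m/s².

By continuity, v₂ = v₁·A₁/A₂ = 1.45·(117/15.1) = 11.2 m/s.
Bernoulli: P₁ + ½ρv₁² + ρg h₁ = P₂ + ½ρv₂² + ρg h₂, so P₂ = P₁ + ½ρ(v₁² − v₂²) − ρg(h₂ − h₁).
P₂ = 587000 + ½·1000·(1.45² − 11.2²) − 1000·9.81·(+6.13) = 587000 + (-62200) − (60100) = 465000 Pa.

465000 Pa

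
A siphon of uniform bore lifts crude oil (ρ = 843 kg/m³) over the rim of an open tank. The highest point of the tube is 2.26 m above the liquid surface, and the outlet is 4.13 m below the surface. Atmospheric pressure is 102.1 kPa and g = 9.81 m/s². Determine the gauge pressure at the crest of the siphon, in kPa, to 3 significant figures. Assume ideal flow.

-52.8 kPa

Bernoulli surface→outlet gives ½v² = g·h_out, so v = √(2·9.81·4.13) = 9.00 m/s.
The bore is uniform, so the speed at the crest is the same v. Bernoulli surface→crest: P_atm = P_top + ½ρv² + ρg·h_top.
P_top = 102100 − ½·843·9.00² − 843·9.81·2.26 = 49300 Pa. So P_gauge = P_top − P_atm = -52800 Pa.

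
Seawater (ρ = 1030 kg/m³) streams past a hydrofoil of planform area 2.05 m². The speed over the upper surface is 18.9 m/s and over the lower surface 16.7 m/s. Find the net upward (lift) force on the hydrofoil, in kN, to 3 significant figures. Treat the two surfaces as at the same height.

82.7 kN

With equal heights on the two surfaces, Bernoulli gives P_lower − P_upper = ½ρ(v_upper² − v_lower²).
ΔP = ½·1030·(18.9² − 16.7²) = 40300 Pa.
Lift = ΔP · A = 40300 × 2.05 = 82700 N.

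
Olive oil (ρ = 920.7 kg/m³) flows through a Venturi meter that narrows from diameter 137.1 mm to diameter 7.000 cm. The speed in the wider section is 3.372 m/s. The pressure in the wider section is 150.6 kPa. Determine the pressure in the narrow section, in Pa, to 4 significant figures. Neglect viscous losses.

Continuity gives A₁v₁ = A₂v₂, so v₂ = (147.6 cm²)/(38.48 cm²) × 3.372 m/s = 12.93 m/s.
The pipe is horizontal, so Bernoulli reduces to P₁ + ½ρv₁² = P₂ + ½ρv₂².
P₂ = P₁ − ½ρ(v₂² − v₁²) = 150600 − ½·920.7·(12.93² − 3.372²) = 150600 − 71790 = 78810 Pa.

78810 Pa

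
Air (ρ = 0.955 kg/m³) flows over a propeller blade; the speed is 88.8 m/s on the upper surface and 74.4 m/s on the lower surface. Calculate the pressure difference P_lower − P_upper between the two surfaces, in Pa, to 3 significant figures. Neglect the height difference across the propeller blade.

The pressure is lower where the speed is higher: ΔP = ½ρ(v_up² − v_low²).
ΔP = ½·0.955·(88.8² − 74.4²) = 1120 Pa.

ΔP ≈ 1120 Pa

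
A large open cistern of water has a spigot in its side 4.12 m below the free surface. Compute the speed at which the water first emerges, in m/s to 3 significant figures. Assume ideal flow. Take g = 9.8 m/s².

v ≈ 8.99 m/s

Torricelli's result v = √(2gh) gives v = √(2·9.8·4.12) = 8.99 m/s.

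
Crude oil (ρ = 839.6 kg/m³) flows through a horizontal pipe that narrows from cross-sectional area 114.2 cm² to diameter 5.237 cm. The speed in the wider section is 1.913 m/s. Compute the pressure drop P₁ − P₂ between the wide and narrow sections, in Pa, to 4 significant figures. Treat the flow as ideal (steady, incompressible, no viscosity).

Continuity gives A₁v₁ = A₂v₂, so v₂ = (114.2 cm²)/(21.54 cm²) × 1.913 m/s = 10.14 m/s.
Bernoulli (h₁ = h₂): P₁ − P₂ = ½ρ(v₂² − v₁²).
P₁ − P₂ = ½·839.6·(10.14² − 1.913²) = ½·839.6·99.20 = 41640 Pa.

41640 Pa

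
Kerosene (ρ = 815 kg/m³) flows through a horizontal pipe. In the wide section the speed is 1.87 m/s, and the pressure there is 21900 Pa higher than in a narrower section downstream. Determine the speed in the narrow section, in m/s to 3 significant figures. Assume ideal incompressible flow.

Along the level pipe P + ½ρv² is conserved, hence v₂² = v₁² + 2(P₁ − P₂)/ρ.
v₂ = √(1.87² + 2·21900/815) = √(3.50 + 53.7) = 7.57 m/s.

v₂ ≈ 7.57 m/s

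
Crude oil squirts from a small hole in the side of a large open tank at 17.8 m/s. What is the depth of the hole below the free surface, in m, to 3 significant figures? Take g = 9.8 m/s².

Torricelli: v = √(2gh), so h = v²/(2g).
h = 17.8²/(2·9.8) = 317/19.60 = 16.2 m.

16.2 m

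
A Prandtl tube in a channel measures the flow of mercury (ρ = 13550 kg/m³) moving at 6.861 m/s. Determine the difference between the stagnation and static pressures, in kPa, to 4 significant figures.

The dynamic pressure equals the rise in static pressure at the stagnation point: ΔP = ½ρv².
ΔP = ½·13550·6.861² = 318900 Pa.

ΔP = 318.9 kPa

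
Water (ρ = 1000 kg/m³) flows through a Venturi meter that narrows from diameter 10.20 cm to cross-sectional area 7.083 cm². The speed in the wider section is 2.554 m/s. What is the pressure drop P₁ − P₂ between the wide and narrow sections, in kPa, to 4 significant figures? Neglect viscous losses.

Mass conservation (A₁v₁ = A₂v₂) gives v₂ = 2.554 × 81.71/7.083 = 29.46 m/s.
Along the horizontal streamline, P + ½ρv² is constant.
P₁ − P₂ = ½·1000·(29.46² − 2.554²) = ½·1000·861.6 = 430800 Pa.

ΔP ≈ 430.8 kPa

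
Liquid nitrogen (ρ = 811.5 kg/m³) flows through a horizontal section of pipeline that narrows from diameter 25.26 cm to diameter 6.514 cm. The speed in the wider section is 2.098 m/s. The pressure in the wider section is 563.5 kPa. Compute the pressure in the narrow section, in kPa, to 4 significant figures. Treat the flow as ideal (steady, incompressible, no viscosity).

Mass conservation (A₁v₁ = A₂v₂) gives v₂ = 2.098 × 501.1/33.33 = 31.55 m/s.
Along the horizontal streamline, P + ½ρv² is constant.
P₂ = P₁ − ½ρ(v₂² − v₁²) = 563500 − ½·811.5·(31.55² − 2.098²) = 563500 − 402100 = 161400 Pa.

P₂ = 161.4 kPa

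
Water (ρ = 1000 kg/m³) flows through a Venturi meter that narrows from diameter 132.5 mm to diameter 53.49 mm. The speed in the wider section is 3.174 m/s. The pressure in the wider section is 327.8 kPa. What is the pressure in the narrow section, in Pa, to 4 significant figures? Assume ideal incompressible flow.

Mass conservation (A₁v₁ = A₂v₂) gives v₂ = 3.174 × 137.9/22.47 = 19.48 m/s.
With no height change, Bernoulli's equation is P₁ + ½ρv₁² = P₂ + ½ρv₂².
P₂ = P₁ − ½ρ(v₂² − v₁²) = 327800 − ½·1000·(19.48² − 3.174²) = 327800 − 184600 = 143200 Pa.

143200 Pa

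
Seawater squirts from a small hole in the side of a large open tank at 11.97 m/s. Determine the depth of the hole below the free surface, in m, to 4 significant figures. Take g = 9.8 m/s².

For a small hole in a large open tank, ½v² = gh, giving h = v²/(2g).
h = 11.97²/(2·9.8) = 143.3/19.60 = 7.310 m.

h ≈ 7.310 m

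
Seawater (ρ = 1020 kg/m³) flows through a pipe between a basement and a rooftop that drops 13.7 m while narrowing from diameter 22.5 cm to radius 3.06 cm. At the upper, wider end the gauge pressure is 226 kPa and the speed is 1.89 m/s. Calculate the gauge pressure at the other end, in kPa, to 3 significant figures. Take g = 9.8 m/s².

P₂ = 31.9 kPa

Mass conservation (A₁v₁ = A₂v₂) gives v₂ = 1.89 × 398/29.4 = 25.5 m/s.
Energy conservation along the streamline gives P₂ = P₁ − ½ρ(v₂² − v₁²) − ρg(h₂ − h₁).
P₂ = 226000 + ½·1020·(1.89² − 25.5²) − 1020·9.8·(−13.7) = 226000 + (-331000) − (-137000) = 31900 Pa.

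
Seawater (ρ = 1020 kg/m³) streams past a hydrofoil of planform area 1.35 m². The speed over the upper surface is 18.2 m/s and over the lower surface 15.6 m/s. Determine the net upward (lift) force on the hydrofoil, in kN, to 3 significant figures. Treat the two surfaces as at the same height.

From P + ½ρv² = const at equal height, P_low − P_up = ½ρ(v_up² − v_low²).
ΔP = ½·1020·(18.2² − 15.6²) = 44800 Pa.
Lift = ΔP · A = 44800 × 1.35 = 60500 N.

F = 60.5 kN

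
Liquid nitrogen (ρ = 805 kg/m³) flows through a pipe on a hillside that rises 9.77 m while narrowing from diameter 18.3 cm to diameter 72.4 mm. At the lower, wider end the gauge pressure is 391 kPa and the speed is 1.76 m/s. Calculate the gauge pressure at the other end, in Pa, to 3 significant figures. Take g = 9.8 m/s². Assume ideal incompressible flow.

P₂ ≈ 264000 Pa

Mass conservation (A₁v₁ = A₂v₂) gives v₂ = 1.76 × 263/41.2 = 11.2 m/s.
Bernoulli: P₁ + ½ρv₁² + ρg h₁ = P₂ + ½ρv₂² + ρg h₂, so P₂ = P₁ + ½ρ(v₁² − v₂²) − ρg(h₂ − h₁).
P₂ = 391000 + ½·805·(1.76² − 11.2²) − 805·9.8·(+9.77) = 391000 + (-49600) − (77100) = 264000 Pa.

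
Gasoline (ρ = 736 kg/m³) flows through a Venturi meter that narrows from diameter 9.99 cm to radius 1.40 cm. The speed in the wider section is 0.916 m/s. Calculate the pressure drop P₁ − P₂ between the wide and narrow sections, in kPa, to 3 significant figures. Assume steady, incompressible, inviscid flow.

Continuity gives A₁v₁ = A₂v₂, so v₂ = (78.4 cm²)/(6.16 cm²) × 0.916 m/s = 11.7 m/s.
Bernoulli (h₁ = h₂): P₁ − P₂ = ½ρ(v₂² − v₁²).
P₁ − P₂ = ½·736·(11.7² − 0.916²) = ½·736·135 = 49700 Pa.

ΔP ≈ 49.7 kPa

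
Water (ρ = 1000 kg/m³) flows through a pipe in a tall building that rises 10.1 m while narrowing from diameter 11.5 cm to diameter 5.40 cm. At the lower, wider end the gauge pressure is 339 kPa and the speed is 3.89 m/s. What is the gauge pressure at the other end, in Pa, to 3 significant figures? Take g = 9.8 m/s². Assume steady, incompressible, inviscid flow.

Continuity gives A₁v₁ = A₂v₂, so v₂ = (104 cm²)/(22.9 cm²) × 3.89 m/s = 17.6 m/s.
Bernoulli: P₁ + ½ρv₁² + ρg h₁ = P₂ + ½ρv₂² + ρg h₂, so P₂ = P₁ + ½ρ(v₁² − v₂²) − ρg(h₂ − h₁).
P₂ = 339000 + ½·1000·(3.89² − 17.6²) − 1000·9.8·(+10.1) = 339000 + (-148000) − (99000) = 92000 Pa.

92000 Pa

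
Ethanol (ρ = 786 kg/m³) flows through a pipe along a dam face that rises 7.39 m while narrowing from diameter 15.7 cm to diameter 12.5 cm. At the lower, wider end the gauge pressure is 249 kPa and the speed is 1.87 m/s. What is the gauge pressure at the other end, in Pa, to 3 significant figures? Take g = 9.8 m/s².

By continuity, v₂ = v₁·A₁/A₂ = 1.87·(194/123) = 2.95 m/s.
Bernoulli: P₁ + ½ρv₁² + ρg h₁ = P₂ + ½ρv₂² + ρg h₂, so P₂ = P₁ + ½ρ(v₁² − v₂²) − ρg(h₂ − h₁).
P₂ = 249000 + ½·786·(1.87² − 2.95²) − 786·9.8·(+7.39) = 249000 + (-2050) − (56900) = 190000 Pa.

190000 Pa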